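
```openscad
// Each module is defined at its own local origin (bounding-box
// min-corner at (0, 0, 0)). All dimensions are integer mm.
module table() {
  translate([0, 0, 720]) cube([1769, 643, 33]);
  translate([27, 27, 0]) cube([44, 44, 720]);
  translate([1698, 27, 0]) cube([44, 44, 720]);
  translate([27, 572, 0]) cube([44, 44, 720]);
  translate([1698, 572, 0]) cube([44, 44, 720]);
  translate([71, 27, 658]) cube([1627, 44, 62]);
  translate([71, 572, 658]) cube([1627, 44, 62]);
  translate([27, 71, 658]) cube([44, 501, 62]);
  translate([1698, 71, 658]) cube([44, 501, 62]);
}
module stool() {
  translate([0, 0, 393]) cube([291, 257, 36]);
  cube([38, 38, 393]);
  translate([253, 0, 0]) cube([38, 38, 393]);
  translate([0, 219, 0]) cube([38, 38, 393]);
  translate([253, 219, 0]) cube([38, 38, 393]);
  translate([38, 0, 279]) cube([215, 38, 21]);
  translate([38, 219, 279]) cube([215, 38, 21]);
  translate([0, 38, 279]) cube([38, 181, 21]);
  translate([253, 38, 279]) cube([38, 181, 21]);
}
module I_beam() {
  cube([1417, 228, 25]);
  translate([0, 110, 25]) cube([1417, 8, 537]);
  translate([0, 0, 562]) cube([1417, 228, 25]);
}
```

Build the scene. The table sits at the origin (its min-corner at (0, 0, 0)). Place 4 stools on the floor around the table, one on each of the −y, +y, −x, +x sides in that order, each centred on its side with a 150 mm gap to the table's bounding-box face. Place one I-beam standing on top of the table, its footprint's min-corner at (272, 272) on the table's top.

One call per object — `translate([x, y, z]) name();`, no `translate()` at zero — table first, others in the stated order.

table();
translate([739, -407, 0]) stool();
translate([739, 793, 0]) stool();
translate([-441, 193, 0]) stool();
translate([1919, 193, 0]) stool();
translate([272, 272, 753]) I_beam();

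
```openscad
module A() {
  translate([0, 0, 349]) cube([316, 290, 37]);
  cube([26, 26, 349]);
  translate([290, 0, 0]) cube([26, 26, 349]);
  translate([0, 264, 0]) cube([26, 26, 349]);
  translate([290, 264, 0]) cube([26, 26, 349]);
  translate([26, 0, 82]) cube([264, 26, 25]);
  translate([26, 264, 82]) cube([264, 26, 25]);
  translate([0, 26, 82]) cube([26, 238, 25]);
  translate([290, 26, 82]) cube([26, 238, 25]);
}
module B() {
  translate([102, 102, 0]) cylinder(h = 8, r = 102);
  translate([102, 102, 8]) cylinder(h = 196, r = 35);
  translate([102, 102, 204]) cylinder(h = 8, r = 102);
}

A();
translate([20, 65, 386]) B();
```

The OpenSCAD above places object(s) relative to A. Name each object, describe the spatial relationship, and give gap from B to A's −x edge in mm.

A is a stool. B is a spool. The spool is on top of the stool. The gap from the spool to the stool's −x edge is 20 mm.

The spool's min-x is at 20; the stool's min-x is 0; gap = 20 mm.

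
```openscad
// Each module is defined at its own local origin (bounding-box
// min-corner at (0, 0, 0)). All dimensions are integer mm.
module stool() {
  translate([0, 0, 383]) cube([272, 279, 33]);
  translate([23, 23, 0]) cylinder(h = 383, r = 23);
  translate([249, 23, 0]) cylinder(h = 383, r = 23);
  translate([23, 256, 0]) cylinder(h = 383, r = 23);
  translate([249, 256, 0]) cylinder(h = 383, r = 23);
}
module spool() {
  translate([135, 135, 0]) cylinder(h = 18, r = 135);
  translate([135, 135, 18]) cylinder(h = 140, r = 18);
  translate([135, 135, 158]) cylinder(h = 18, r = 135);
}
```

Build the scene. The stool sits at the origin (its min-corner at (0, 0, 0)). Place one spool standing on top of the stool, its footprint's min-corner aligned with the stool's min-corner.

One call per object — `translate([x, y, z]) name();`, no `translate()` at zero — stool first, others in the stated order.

stool();
translate([0, 0, 416]) spool();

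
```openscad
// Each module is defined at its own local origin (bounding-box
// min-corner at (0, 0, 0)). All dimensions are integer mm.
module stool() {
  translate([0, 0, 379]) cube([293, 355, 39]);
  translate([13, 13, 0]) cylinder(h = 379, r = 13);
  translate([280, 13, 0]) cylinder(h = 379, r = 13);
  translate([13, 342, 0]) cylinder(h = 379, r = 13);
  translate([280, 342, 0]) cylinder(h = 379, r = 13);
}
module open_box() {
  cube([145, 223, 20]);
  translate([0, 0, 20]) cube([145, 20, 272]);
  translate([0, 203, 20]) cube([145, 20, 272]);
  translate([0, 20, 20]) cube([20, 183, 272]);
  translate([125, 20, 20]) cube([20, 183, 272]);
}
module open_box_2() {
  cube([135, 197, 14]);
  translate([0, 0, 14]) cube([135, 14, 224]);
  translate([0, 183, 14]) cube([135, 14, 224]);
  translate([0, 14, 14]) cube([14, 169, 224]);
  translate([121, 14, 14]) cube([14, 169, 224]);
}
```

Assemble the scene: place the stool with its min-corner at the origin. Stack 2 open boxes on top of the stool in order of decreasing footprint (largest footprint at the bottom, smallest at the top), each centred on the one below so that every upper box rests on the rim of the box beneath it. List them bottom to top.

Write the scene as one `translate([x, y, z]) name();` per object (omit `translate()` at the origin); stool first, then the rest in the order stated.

stool();
translate([74, 66, 418]) open_box();
translate([79, 79, 710]) open_box_2();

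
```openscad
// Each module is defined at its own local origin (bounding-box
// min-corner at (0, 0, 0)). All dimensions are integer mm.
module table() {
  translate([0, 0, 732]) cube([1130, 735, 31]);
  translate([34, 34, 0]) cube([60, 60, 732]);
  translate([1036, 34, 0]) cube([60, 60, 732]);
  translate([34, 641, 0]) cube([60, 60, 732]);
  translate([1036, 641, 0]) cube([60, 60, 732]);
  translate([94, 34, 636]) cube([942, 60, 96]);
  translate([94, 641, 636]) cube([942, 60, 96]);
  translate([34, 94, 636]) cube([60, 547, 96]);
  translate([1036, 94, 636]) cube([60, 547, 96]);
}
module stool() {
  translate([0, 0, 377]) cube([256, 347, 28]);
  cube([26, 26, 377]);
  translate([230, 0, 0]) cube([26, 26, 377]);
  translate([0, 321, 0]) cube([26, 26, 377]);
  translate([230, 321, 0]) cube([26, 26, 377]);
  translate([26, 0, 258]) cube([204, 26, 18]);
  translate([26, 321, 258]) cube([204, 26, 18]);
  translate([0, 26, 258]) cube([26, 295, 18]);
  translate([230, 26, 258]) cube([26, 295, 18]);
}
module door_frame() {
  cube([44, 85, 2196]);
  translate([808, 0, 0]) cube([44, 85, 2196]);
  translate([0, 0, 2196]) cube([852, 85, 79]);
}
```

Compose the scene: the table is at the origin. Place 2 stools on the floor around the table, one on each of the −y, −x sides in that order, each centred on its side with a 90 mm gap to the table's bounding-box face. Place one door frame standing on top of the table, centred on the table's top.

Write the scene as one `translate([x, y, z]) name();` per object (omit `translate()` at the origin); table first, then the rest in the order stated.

table();
translate([437, -437, 0]) stool();
translate([-346, 194, 0]) stool();
translate([139, 325, 763]) door_frame();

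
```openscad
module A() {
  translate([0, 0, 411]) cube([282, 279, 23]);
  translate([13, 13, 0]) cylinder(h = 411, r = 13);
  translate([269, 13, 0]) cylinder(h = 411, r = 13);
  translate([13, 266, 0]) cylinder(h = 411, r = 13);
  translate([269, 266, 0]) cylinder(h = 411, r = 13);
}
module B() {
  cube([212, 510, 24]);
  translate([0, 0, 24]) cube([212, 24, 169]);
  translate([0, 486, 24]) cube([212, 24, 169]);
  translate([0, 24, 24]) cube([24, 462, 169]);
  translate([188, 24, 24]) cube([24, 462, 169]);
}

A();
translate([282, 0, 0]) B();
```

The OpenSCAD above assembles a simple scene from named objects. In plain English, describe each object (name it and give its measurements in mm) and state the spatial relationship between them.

A is a simple wooden stool: a rectangular seat 282 mm (x) by 279 mm (y), 23 mm thick, top face at z = 434 mm, on four round legs, each 26 mm in diameter. The legs rest on z = 0, each leg's axis is inset half a diameter from the nearest pair of seat edges (so the leg's bounding box is flush with the corner).

B is an open storage box with external size 212×510×193 mm and wall thickness 24 mm (the base is also 24 mm thick). The base covers the whole footprint; the four walls stand on the base, with the y-facing walls full-width and the x-facing walls fitting between their inner faces.

The open box is against the stool's +x side, with their −y faces flush.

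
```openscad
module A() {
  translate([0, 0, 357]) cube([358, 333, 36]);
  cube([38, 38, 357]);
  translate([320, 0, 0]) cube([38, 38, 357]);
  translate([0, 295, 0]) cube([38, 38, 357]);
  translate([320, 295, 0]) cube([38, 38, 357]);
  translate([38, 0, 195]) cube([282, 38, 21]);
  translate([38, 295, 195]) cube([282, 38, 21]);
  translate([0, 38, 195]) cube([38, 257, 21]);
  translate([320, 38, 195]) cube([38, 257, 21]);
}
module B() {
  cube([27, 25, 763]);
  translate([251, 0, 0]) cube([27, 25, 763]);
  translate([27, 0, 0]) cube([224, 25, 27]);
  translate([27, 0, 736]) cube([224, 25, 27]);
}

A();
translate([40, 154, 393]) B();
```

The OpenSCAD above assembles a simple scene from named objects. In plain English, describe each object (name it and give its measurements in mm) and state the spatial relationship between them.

A is a simple wooden stool: a rectangular seat 358 mm (x) by 333 mm (y), 36 mm thick, top face at z = 393 mm, on four square legs, each 38×38 mm in cross-section. The legs rest on z = 0, each flush with a corner of the seat. Four stretchers, 38 mm wide and 21 mm tall, connect adjacent legs with their undersides at z = 195 mm, each running between the inner faces of the legs it joins and aligned with the legs' outer faces on the other axis.

B is a rectangular picture frame lying in the x–z plane (depth along y). The opening is 224 mm wide (x) by 709 mm tall (z), surrounded by a border 27 mm wide on all four sides. The frame is 25 mm deep and is made of two full-height vertical stiles with two horizontal rails fitted between them.

The picture frame is on top of the stool, centred.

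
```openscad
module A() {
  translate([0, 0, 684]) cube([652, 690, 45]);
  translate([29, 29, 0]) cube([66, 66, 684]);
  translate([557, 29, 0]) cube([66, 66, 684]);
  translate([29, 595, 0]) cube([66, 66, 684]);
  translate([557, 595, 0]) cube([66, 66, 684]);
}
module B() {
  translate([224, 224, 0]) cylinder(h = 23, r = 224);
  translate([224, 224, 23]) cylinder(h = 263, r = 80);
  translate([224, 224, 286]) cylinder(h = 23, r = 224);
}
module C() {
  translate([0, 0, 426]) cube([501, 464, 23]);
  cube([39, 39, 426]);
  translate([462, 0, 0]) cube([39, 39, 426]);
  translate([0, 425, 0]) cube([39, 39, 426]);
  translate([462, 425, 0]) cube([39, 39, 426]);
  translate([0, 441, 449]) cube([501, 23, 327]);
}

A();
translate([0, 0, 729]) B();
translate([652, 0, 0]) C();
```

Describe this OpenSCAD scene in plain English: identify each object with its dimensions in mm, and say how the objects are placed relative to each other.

A is a rectangular dining table. The top is 652×690×45 mm with its upper surface at z = 729 mm. It stands on four 66×66 mm square legs, each inset 29 mm from the nearest pair of top edges, running from the floor to the underside of the top.

B is a spool: two coaxial disc flanges of radius 224 mm and thickness 23 mm, joined by a core cylinder of radius 80 mm and height 263 mm. The lower flange rests on z = 0 and the three cylinders share a vertical axis.

C is a chair: 501×464 mm seat, 23 mm thick, top at z = 449 mm, on four 39 mm square corner legs flush with the seat edges. A 23 mm thick backrest slab spans the full seat width, extending 327 mm above the seat top, its back face flush with the seat's +y edge.

The spool is on top of the table. The chair is against the table's +x side, with their −y faces flush.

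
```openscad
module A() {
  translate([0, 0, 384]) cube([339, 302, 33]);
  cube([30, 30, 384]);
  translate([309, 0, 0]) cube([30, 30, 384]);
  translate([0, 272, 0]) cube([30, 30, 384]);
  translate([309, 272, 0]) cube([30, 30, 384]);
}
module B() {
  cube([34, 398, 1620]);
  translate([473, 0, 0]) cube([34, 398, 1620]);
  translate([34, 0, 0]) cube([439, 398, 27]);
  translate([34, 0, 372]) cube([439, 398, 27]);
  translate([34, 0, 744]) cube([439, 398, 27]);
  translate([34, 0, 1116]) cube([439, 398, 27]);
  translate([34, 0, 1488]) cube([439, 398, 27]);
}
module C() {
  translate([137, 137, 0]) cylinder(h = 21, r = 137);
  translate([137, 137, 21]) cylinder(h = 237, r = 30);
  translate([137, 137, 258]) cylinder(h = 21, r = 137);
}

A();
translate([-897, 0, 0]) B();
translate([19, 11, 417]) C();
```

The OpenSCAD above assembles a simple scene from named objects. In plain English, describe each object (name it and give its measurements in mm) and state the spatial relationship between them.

A is a four-legged stool. The seat is 339×302 mm, 33 mm thick, top at z = 417 mm. It stands on four square legs, each 30×30 mm in cross-section, from z = 0 to the seat underside, each flush with a corner of the seat.

B is a bookshelf 507 mm wide overall, 398 mm deep and 1620 mm tall. The two sides are 34 mm thick vertical panels. 5 horizontal shelves of 27 mm thickness span between the inner faces of the sides; the lowest shelf sits on the floor and shelves are stacked with a clear vertical gap of 345 mm between each pair.

C is a spool: two coaxial disc flanges of radius 137 mm and thickness 21 mm, joined by a core cylinder of radius 30 mm and height 237 mm. The lower flange rests on z = 0 and the three cylinders share a vertical axis.

The bookshelf is on the floor beside the stool on its −x side. The spool is on top of the stool.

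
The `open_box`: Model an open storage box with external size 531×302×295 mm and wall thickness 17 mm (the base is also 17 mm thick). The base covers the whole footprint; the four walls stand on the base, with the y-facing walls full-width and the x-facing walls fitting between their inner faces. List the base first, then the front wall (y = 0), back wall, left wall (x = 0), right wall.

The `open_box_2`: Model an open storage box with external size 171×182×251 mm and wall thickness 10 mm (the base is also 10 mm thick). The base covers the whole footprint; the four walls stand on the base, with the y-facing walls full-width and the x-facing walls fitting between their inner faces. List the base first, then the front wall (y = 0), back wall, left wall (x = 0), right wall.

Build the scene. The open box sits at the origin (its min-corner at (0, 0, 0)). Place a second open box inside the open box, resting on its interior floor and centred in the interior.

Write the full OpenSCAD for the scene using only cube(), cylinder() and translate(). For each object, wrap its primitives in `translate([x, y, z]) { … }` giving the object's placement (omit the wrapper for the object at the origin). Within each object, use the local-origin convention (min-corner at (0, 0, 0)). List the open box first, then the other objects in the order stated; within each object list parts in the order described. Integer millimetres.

cube([531, 302, 17]);
translate([0, 0, 17]) cube([531, 17, 278]);
translate([0, 285, 17]) cube([531, 17, 278]);
translate([0, 17, 17]) cube([17, 268, 278]);
translate([514, 17, 17]) cube([17, 268, 278]);
translate([180, 60, 17]) {
  cube([171, 182, 10]);
  translate([0, 0, 10]) cube([171, 10, 241]);
  translate([0, 172, 10]) cube([171, 10, 241]);
  translate([0, 10, 10]) cube([10, 162, 241]);
  translate([161, 10, 10]) cube([10, 162, 241]);
}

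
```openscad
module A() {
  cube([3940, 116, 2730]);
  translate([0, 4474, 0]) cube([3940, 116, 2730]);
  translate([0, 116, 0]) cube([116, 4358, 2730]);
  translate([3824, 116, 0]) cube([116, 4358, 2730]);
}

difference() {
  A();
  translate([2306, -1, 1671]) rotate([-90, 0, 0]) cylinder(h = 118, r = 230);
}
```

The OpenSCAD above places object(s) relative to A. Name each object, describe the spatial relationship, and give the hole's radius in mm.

A is a house frame. The house frame has a circular hole through its front wall. The hole's radius is 230 mm.

The subtracted cylinder has r = 230 mm.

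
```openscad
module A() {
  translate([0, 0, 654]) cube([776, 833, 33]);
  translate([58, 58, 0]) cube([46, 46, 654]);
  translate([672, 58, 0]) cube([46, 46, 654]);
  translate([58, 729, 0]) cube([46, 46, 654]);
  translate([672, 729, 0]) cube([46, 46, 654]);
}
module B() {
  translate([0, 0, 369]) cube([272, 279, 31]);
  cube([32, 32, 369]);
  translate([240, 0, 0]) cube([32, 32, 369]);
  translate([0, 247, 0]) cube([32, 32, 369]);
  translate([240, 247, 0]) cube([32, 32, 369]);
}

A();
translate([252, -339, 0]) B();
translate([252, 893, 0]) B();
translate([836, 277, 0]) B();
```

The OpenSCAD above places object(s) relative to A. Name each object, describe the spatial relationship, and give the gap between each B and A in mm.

A is a table. B is a stool. Three stools sit around the table at the −y, +y, +x sides. The gap between each stool and the table is 60 mm.

Each stool's nearest face is 60 mm from the table's bounding box.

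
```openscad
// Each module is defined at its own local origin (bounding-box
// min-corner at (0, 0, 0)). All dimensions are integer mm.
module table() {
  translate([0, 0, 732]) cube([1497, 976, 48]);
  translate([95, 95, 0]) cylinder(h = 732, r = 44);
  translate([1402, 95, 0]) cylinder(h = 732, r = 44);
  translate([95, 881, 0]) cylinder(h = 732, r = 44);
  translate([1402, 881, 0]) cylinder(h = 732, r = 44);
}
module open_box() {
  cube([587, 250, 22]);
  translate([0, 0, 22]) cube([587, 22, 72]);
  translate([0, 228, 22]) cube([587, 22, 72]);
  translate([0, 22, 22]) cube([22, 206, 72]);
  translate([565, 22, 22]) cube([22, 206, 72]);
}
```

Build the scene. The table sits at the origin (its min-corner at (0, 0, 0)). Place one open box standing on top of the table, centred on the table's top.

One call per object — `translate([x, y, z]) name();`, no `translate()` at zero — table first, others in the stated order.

table();
translate([455, 363, 780]) open_box();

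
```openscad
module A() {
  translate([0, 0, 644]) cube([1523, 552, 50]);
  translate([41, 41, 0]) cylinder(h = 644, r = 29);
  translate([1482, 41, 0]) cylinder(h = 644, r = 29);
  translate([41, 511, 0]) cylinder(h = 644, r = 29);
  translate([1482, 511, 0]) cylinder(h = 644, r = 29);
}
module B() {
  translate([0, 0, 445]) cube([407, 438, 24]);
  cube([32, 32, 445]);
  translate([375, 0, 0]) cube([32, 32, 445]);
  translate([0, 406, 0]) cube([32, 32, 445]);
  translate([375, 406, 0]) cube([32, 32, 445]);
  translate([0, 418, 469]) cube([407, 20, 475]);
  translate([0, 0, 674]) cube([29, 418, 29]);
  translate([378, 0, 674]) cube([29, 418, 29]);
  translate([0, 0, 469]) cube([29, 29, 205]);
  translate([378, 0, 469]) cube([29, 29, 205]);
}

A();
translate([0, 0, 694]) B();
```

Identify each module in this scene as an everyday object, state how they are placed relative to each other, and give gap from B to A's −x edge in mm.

A is a table. B is a chair. The chair is on top of the table. The gap from the chair to the table's −x edge is 0 mm.

The chair's min-x is at 0; the table's min-x is 0; gap = 0 mm.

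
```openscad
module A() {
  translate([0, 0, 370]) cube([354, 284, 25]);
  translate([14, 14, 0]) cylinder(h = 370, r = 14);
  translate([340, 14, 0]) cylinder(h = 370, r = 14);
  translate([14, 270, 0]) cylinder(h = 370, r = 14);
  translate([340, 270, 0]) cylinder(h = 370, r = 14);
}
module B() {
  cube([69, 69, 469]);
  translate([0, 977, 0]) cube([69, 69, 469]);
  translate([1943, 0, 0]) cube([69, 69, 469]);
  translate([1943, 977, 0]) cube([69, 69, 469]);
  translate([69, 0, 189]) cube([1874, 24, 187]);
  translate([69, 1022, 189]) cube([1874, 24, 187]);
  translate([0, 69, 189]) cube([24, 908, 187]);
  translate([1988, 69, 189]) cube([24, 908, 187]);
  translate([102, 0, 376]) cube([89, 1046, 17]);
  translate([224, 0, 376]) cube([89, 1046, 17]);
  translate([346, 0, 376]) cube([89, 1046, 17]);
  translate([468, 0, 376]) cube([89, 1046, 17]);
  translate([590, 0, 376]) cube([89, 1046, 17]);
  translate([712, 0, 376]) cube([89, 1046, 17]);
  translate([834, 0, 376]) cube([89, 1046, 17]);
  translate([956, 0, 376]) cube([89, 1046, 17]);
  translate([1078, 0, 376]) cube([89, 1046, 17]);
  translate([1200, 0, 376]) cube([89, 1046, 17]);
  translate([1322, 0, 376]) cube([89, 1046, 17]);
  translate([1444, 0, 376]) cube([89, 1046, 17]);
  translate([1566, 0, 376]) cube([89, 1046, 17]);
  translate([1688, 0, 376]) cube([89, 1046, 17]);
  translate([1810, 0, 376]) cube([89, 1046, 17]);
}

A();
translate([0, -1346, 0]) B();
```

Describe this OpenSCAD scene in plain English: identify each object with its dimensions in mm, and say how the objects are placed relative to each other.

A is a four-legged stool. The seat is a 354×284×25 mm slab whose top surface is at z = 395 mm; four round legs, each 28 mm in diameter, run from the floor (z = 0) to the underside of the seat, each leg's axis is inset half a diameter from the nearest pair of seat edges (so the leg's bounding box is flush with the corner).

B is a bed frame 2012 mm long (x) by 1046 mm wide (y). Four 69×69 mm corner posts, 469 mm tall, at the corners of the footprint. Four rails of 24 mm thickness and 187 mm height run between adjacent posts with their undersides at z = 189 mm, their outer faces flush with the outside of the frame (the two x-running rails run between the posts' inner faces; the two y-running rails run between the posts' inner faces). 15 slats, each 89 mm wide (x) and 17 mm thick, lie across the top of the two x-running rails, running the full 1046 mm width of the frame in y; the slats are evenly spaced along x between the inner faces of the end posts with equal gaps (rounded down to the nearest mm) at the −x end and between each pair — any rounding remainder accumulates at the +x end.

The bed frame is on the floor beside the stool on its −y side.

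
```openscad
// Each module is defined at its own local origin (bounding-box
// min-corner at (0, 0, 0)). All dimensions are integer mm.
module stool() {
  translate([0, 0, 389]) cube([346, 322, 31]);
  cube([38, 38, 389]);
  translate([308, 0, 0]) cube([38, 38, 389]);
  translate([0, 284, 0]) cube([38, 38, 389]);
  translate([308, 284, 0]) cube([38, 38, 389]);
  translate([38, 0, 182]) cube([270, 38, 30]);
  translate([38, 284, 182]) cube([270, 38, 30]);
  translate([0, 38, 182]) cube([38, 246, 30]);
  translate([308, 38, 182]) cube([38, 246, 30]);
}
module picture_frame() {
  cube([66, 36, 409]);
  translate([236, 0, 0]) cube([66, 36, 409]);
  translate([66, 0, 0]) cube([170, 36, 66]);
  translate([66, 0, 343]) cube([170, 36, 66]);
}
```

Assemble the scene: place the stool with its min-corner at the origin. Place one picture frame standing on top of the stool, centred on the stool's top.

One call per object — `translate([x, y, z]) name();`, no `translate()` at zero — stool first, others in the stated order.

stool();
translate([22, 143, 420]) picture_frame();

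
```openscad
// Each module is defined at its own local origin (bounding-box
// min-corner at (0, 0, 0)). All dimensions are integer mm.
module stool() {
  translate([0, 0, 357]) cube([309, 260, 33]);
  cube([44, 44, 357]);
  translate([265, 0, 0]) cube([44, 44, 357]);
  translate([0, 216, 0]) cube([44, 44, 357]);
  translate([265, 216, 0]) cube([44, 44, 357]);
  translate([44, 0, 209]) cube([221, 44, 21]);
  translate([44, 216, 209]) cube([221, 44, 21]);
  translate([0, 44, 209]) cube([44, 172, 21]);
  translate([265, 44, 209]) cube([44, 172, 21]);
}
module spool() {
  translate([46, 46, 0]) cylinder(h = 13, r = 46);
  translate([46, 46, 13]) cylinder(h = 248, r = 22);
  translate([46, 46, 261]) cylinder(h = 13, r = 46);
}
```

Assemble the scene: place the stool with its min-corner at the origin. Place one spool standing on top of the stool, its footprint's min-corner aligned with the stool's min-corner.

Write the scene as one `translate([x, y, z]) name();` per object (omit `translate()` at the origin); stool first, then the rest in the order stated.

stool();
translate([0, 0, 390]) spool();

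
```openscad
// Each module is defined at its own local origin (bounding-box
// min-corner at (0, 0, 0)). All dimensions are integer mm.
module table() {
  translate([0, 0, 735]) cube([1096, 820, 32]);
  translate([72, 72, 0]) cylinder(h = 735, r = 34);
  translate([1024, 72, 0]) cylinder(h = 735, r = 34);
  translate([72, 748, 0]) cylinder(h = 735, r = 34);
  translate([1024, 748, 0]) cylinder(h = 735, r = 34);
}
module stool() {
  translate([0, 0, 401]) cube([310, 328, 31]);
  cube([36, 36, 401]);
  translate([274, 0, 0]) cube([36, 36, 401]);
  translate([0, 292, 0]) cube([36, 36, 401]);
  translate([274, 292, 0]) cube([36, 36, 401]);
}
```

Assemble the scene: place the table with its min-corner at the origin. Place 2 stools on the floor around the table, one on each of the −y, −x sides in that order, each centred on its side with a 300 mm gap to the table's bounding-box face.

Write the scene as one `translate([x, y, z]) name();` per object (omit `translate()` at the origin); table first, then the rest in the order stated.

table();
translate([393, -628, 0]) stool();
translate([-610, 246, 0]) stool();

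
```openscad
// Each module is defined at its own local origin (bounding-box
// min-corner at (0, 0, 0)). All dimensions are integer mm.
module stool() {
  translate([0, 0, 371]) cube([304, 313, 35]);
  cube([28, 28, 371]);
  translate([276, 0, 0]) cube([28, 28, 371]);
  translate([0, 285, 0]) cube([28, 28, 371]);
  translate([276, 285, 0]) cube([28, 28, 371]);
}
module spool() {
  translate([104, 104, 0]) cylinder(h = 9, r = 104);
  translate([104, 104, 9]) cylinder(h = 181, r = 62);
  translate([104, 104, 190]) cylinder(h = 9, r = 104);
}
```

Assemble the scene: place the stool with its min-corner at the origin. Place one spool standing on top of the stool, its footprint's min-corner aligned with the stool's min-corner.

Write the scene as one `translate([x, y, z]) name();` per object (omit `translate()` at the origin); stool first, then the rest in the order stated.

stool();
translate([0, 0, 406]) spool();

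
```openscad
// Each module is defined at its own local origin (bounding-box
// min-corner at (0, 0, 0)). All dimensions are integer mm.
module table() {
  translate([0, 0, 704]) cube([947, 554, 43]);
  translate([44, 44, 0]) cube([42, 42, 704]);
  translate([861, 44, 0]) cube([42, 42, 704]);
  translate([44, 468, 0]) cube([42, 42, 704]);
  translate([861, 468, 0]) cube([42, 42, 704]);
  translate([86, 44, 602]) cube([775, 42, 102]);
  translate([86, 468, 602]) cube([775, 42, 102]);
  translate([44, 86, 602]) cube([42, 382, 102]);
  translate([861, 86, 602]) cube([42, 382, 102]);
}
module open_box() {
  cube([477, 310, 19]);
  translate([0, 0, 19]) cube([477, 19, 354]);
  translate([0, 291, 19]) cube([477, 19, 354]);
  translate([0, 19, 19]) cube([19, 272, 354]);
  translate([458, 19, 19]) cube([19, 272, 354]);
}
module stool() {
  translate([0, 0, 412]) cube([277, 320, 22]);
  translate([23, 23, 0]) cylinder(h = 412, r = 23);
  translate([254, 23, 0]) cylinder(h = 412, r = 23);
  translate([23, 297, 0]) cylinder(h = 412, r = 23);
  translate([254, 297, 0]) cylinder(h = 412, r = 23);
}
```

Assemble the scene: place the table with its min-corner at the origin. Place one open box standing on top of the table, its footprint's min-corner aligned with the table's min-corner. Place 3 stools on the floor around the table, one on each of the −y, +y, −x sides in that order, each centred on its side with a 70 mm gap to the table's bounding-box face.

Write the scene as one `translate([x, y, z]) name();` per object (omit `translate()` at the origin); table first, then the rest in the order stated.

table();
translate([0, 0, 747]) open_box();
translate([335, -390, 0]) stool();
translate([335, 624, 0]) stool();
translate([-347, 117, 0]) stool();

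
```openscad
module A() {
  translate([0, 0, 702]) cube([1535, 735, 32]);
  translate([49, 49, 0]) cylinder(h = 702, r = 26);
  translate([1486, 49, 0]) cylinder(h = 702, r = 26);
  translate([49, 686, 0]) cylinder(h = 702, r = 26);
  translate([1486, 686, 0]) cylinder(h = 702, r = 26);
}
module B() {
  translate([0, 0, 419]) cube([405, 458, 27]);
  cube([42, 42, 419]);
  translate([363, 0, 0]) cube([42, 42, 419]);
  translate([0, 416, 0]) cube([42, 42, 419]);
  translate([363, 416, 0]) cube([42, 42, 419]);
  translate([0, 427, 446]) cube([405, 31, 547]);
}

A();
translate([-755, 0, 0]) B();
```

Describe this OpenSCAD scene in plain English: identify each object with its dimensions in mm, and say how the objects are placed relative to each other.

A is a table: top 1535 mm (x) × 735 mm (y), 32 mm thick, upper face at z = 734 mm, on four round legs of 52 mm diameter, each leg's bounding box inset 23 mm from the nearest pair of top edges, running from z = 0 to the bottom of the top.

B is a chair: 405×458 mm seat, 27 mm thick, top at z = 446 mm, on four 42 mm square corner legs flush with the seat edges. A 31 mm thick backrest slab spans the full seat width, extending 547 mm above the seat top, its back face flush with the seat's +y edge.

The chair is on the floor beside the table on its −x side.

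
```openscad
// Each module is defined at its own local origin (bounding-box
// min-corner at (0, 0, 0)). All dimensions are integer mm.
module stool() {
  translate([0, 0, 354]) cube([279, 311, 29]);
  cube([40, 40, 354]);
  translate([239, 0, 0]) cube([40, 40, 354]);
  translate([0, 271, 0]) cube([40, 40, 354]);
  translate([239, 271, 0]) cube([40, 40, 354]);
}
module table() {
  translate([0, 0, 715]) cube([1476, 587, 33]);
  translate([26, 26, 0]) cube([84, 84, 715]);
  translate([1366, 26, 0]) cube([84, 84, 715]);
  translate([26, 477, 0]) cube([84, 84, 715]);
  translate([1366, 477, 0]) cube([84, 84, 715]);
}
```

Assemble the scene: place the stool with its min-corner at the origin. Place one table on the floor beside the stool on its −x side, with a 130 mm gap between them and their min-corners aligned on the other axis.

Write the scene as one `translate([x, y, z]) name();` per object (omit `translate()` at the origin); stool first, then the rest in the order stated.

stool();
translate([-1606, 0, 0]) table();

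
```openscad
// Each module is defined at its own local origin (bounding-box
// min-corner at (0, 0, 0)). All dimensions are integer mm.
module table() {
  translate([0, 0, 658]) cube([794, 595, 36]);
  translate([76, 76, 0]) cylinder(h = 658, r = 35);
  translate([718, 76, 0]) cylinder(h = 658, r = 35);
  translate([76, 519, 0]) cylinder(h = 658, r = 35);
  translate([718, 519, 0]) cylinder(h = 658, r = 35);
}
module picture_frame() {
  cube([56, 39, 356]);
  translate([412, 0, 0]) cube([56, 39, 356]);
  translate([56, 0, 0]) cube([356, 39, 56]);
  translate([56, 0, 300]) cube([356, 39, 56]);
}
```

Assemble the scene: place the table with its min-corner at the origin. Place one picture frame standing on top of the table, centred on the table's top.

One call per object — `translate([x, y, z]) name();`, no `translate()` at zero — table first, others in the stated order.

table();
translate([163, 278, 694]) picture_frame();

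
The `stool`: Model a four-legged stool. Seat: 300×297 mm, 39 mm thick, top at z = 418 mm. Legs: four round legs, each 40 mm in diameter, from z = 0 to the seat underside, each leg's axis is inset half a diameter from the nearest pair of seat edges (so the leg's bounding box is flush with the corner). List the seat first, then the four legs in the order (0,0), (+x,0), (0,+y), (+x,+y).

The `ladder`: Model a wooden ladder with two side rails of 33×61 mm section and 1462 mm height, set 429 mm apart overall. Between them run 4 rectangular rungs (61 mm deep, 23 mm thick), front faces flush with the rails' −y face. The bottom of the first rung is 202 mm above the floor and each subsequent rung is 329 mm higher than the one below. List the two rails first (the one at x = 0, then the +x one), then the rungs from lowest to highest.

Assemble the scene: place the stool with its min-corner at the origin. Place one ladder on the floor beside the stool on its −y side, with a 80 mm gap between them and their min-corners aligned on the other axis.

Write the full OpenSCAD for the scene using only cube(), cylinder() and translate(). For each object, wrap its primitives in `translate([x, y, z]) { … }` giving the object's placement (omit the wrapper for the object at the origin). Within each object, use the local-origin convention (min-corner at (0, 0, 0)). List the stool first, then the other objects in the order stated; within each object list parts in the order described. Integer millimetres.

translate([0, 0, 379]) cube([300, 297, 39]);
translate([20, 20, 0]) cylinder(h = 379, r = 20);
translate([280, 20, 0]) cylinder(h = 379, r = 20);
translate([20, 277, 0]) cylinder(h = 379, r = 20);
translate([280, 277, 0]) cylinder(h = 379, r = 20);
translate([0, -141, 0]) {
  cube([33, 61, 1462]);
  translate([396, 0, 0]) cube([33, 61, 1462]);
  translate([33, 0, 202]) cube([363, 61, 23]);
  translate([33, 0, 531]) cube([363, 61, 23]);
  translate([33, 0, 860]) cube([363, 61, 23]);
  translate([33, 0, 1189]) cube([363, 61, 23]);
}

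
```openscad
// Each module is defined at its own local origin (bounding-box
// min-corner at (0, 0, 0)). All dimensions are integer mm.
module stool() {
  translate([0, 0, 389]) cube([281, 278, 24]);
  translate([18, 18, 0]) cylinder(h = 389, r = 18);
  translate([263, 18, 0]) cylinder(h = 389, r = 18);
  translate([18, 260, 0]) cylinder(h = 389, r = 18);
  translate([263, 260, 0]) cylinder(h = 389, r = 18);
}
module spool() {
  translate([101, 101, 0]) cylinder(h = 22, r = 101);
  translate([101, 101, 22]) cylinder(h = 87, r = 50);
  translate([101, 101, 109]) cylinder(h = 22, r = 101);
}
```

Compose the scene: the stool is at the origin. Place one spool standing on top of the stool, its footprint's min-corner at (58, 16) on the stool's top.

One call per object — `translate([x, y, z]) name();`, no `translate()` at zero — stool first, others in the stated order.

stool();
translate([58, 16, 413]) spool();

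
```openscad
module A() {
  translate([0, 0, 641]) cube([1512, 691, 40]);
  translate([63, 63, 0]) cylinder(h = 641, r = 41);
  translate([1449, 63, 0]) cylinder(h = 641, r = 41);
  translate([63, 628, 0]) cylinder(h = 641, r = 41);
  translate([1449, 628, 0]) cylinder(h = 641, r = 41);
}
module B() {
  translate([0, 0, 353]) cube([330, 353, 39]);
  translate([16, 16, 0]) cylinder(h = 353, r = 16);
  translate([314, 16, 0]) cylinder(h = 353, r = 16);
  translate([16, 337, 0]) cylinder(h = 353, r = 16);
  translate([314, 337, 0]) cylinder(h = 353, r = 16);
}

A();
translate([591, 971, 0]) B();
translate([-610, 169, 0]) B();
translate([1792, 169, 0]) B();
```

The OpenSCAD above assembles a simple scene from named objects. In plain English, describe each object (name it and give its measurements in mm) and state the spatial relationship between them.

A is a table: top 1512 mm (x) × 691 mm (y), 40 mm thick, upper face at z = 681 mm, on four round legs of 82 mm diameter, each leg's bounding box inset 22 mm from the nearest pair of top edges, running from z = 0 to the bottom of the top.

B is a simple wooden stool: a rectangular seat 330 mm (x) by 353 mm (y), 39 mm thick, top face at z = 392 mm, on four round legs, each 32 mm in diameter. The legs rest on z = 0, each leg's axis is inset half a diameter from the nearest pair of seat edges (so the leg's bounding box is flush with the corner).

Three stools sit around the table at the +y, −x, +x sides.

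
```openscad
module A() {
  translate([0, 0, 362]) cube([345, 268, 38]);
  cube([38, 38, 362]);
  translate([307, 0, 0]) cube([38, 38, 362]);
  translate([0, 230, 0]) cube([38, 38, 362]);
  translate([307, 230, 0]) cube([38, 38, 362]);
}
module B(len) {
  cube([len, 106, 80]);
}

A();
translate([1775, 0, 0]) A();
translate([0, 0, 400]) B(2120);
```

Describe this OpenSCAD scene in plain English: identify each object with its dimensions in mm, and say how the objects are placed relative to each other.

A is a four-legged stool. The seat is 345×268 mm, 38 mm thick, top at z = 400 mm. It stands on four square legs, each 38×38 mm in cross-section, from z = 0 to the seat underside, each flush with a corner of the seat.

B is a rectangular beam 2120 mm long (x), 106 mm deep (y), 80 mm thick (z).

The beam spans the tops of two stools placed 1430 mm apart, resting at z = 400 mm.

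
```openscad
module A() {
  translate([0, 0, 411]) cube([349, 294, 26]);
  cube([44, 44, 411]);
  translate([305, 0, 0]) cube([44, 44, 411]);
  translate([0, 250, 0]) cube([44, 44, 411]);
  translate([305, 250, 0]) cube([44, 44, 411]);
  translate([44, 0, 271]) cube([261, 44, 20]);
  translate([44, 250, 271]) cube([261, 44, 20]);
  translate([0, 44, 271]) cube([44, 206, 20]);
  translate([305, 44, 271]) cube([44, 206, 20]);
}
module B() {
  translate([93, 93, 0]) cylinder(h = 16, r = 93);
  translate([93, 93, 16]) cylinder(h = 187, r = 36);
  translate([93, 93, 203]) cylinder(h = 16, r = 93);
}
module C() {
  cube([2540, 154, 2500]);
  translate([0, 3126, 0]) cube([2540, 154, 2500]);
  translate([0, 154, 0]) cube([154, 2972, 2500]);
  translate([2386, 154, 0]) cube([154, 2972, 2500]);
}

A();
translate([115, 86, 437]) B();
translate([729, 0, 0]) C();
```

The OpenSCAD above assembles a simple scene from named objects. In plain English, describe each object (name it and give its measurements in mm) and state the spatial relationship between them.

A is a four-legged stool. The seat is a 349×294×26 mm slab whose top surface is at z = 437 mm; four square legs, each 44×44 mm in cross-section, run from the floor (z = 0) to the underside of the seat, each flush with a corner of the seat. Four stretchers, 44 mm wide and 20 mm tall, connect adjacent legs with their undersides at z = 271 mm, each running between the inner faces of the legs it joins and aligned with the legs' outer faces on the other axis.

B is a spool: two coaxial disc flanges of radius 93 mm and thickness 16 mm, joined by a core cylinder of radius 36 mm and height 187 mm. The lower flange rests on z = 0 and the three cylinders share a vertical axis.

C is the wall frame of a small rectangular building: four walls, each 2500 mm tall and 154 mm thick, enclosing a footprint 2540 mm (x) by 3280 mm (y) outside-to-outside, with no floor or roof. The front and back walls (the −y and +y sides) span the full width; the two side walls fit between them.

The spool is on top of the stool. The house frame is on the floor beside the stool on its +x side.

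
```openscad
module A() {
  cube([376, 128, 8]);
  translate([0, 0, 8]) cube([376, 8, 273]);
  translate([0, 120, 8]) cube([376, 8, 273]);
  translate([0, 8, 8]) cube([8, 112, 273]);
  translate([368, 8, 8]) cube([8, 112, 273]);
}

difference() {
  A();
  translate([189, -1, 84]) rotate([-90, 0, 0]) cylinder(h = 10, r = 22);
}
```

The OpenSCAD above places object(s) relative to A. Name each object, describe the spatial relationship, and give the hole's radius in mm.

The subtracted cylinder has r = 22 mm.

A is an open box. The open box has a circular hole through its front wall. The hole's radius is 22 mm.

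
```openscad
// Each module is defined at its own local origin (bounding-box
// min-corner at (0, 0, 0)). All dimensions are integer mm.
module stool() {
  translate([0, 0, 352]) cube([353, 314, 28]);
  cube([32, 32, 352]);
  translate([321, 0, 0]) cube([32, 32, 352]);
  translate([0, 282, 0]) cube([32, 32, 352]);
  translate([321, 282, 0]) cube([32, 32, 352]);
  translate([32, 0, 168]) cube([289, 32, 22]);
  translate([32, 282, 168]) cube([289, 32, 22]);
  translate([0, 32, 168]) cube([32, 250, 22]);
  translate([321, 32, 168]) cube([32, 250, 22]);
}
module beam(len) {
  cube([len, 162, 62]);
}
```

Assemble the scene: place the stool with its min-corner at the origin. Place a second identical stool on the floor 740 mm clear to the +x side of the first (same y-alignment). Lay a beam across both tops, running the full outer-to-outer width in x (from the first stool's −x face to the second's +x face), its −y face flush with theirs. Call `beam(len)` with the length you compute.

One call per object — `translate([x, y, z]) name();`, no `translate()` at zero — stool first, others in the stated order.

stool();
translate([1093, 0, 0]) stool();
translate([0, 0, 380]) beam(1446);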